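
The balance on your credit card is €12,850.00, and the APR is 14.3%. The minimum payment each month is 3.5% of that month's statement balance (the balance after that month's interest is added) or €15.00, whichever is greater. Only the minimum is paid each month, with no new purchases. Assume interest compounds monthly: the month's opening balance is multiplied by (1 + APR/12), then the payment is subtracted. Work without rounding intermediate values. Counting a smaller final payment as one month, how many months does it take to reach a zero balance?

Monthly rate r = 14.3%/12 = 1.19167% = 0.0119167.
While 3.5% of the post-interest balance exceeds €15.00, each month B ← (B·(1+r))·(1 − 0.035), i.e. B shrinks by the factor (1+r)·0.965 = 0.9765.
This holds for months 1–144. Entering month 145 the balance is €418.49; 3.5% of the post-interest balance is now below €15.00, so the flat €15.00 minimum applies from here.
From month 145 a fixed €15.00 at rate r clears €418.49 in 35 more payments. Total: 144 + 35 = 179 months.

179 months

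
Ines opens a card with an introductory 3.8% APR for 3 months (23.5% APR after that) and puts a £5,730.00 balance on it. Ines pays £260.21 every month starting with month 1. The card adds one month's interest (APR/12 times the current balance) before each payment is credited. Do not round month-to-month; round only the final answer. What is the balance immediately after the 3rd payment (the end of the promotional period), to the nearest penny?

Promo months 1–3 at r₀ = 3.8%/12 = 0.00316667; months 4+ at r₁ = 23.5%/12 = 0.0195833.
After month 3: iterate B ← B·(1+r₀) − £260.21 for 3 months → £5,001.50.

£5,001.50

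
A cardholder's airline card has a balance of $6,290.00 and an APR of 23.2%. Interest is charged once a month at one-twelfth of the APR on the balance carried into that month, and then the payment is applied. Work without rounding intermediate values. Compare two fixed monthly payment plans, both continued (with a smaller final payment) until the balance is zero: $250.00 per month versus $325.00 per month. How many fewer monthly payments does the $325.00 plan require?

Monthly rate r = 23.2%/12 = 1.93333% = 0.0193333.
At $250.00/mo: n = ⌈−ln(1 − rB₀/P)/ln(1+r)⌉ = 35 payments (last $200.17); total interest = total paid − $6,290.00 = $2,410.17.
At $325.00/mo: 25 payments (last $155.43); total interest $1,665.43.
Payments saved = 35 − 25 = 10.

10 fewer payments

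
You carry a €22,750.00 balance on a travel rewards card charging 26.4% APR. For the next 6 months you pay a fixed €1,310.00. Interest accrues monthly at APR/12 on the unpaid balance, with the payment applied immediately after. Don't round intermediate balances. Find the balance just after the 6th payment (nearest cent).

€17,617.90

Monthly rate r = 26.4%/12 = 2.2% = 0.022.
Each month: B ← B·(1+r) − €1,310.00.
Month 1: interest €500.50; balance after payment €21,940.50.
Month 2: interest €482.69; balance after payment €21,113.19.
Month 3: interest €464.49; balance after payment €20,267.68.
Month 4: interest €445.89; balance after payment €19,403.57.
Month 5: interest €426.88; balance after payment €18,520.45.
Month 6: interest €407.45; balance after payment €17,617.90.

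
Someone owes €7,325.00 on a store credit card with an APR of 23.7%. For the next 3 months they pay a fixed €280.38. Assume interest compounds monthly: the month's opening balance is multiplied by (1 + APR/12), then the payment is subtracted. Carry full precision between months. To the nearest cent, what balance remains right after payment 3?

€6,909.77

Monthly rate r = 23.7%/12 = 1.975% = 0.01975.
Each month: B ← B·(1+r) − €280.38.
Month 1: interest €144.67; balance after payment €7,189.29.
Month 2: interest €141.99; balance after payment €7,050.90.
Month 3: interest €139.26; balance after payment €6,909.77.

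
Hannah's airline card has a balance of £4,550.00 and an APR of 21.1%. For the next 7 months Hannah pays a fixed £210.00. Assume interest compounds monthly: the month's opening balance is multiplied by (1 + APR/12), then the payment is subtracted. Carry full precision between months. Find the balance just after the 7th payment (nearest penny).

£3,590.60

Monthly rate r = 21.1%/12 = 1.75833% = 0.0175833.
Each month: B ← B·(1+r) − £210.00.
Month 1: interest £80.00; balance after payment £4,420.00.
Month 2: interest £77.72; balance after payment £4,287.72.
Month 3: interest £75.39; balance after payment £4,153.12.
Month 4: interest £73.03; balance after payment £4,016.14.
Month 5: interest £70.62; balance after payment £3,876.76.
Month 6: interest £68.17; balance after payment £3,734.92.
Month 7: interest £65.67; balance after payment £3,590.60.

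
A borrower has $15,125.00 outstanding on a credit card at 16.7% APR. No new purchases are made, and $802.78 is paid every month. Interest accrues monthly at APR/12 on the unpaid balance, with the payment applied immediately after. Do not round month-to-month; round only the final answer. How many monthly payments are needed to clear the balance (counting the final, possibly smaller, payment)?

23 payments

Monthly rate r = 16.7%/12 = 1.39167% = 0.0139167.
Recurrence: B ← B·(1+r) − $802.78.
Month 1: interest $210.49; balance after payment $14,532.71.
Month 2: interest $202.25; balance after payment $13,932.18.
Closed form: n = −ln(1 − rB₀/P)/ln(1+r) = −ln(0.7378)/ln(1.01392) ≈ 22.002, so the balance reaches zero during payment 23.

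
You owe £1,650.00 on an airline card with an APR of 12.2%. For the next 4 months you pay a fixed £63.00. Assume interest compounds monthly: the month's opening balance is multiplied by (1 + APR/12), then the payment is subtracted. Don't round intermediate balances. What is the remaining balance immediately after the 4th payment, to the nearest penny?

Monthly rate r = 12.2%/12 = 1.01667% = 0.0101667.
Each month: B ← B·(1+r) − £63.00.
Month 1: interest £16.77; balance after payment £1,603.78.
Month 2: interest £16.31; balance after payment £1,557.08.
Month 3: interest £15.83; balance after payment £1,509.91.
Month 4: interest £15.35; balance after payment £1,462.26.

£1,462.26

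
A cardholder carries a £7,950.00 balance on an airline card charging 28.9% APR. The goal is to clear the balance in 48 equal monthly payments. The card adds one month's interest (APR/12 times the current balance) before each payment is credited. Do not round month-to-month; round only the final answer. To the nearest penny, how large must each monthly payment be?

£281.18

Monthly rate r = 28.9%/12 = 2.40833% = 0.0240833.
Level-payment amortization: P = B₀·r / (1 − (1+r)^(−n)) = 7950.00·0.0240833 / (1 − 1.02408^(−48)).
Denominator 1 − (1+r)^(−48) = 0.680915515.
P = 191.462 / 0.680915515 ≈ 281.18.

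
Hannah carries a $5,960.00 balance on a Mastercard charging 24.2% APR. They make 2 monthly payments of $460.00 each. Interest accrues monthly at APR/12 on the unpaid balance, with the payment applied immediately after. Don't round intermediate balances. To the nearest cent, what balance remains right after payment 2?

$5,273.53

Monthly rate r = 24.2%/12 = 2.01667% = 0.0201667.
Each month: B ← B·(1+r) − $460.00.
Month 1: interest $120.19; balance after payment $5,620.19.
Month 2: interest $113.34; balance after payment $5,273.53.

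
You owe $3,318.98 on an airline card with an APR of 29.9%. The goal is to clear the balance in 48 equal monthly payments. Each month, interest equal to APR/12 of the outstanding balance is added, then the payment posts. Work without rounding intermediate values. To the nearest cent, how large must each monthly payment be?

$119.31

Monthly rate r = 29.9%/12 = 2.49167% = 0.0249167.
Level-payment amortization: P = B₀·r / (1 − (1+r)^(−n)) = 3318.98·0.0249167 / (1 − 1.02492^(−48)).
Denominator 1 − (1+r)^(−48) = 0.6931336.
P = 82.6979 / 0.6931336 ≈ 119.31.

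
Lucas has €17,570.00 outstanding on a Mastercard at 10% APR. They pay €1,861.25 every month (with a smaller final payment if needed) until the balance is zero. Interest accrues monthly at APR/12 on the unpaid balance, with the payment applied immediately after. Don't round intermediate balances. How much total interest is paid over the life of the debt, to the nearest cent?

€806.60

Monthly rate r = 10%/12 = 0.833333% = 0.00833333.
Payoff takes n = ⌈−ln(1 − rB₀/P)/ln(1+r)⌉ = ⌈9.873⌉ = 10 payments; the last is €1,625.35.
Total paid = 9·€1,861.25 + €1,625.35 = €18,376.60.
Total interest = total paid − principal = €18,376.60 − €17,570.00 = €806.60.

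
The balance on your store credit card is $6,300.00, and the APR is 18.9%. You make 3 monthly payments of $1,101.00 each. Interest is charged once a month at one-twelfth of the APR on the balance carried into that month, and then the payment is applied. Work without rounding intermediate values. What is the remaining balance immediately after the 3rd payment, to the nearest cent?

$3,247.09

Monthly rate r = 18.9%/12 = 1.575% = 0.01575.
Each month: B ← B·(1+r) − $1,101.00.
Month 1: interest $99.22; balance after payment $5,298.23.
Month 2: interest $83.45; balance after payment $4,280.67.
Month 3: interest $67.42; balance after payment $3,247.09.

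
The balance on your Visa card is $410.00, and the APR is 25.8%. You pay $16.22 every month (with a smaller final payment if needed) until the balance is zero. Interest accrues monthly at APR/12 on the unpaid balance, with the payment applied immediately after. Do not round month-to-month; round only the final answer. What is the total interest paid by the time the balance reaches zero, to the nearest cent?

Monthly rate r = 25.8%/12 = 2.15% = 0.0215.
Payoff takes n = ⌈−ln(1 − rB₀/P)/ln(1+r)⌉ = ⌈36.860⌉ = 37 payments; the last is $13.97.
Total paid = 36·$16.22 + $13.97 = $597.89.
Total interest = total paid − principal = $597.89 − $410.00 = $187.89.

$187.89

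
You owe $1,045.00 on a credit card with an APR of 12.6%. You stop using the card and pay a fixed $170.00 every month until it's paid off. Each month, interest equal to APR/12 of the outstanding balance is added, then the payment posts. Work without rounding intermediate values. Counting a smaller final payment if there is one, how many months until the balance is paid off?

7 months

Monthly rate r = 12.6%/12 = 1.05% = 0.0105.
Recurrence: B ← B·(1+r) − $170.00.
Month 1: interest $10.97; balance after payment $885.97.
Month 2: interest $9.30; balance after payment $725.28.
Closed form: n = −ln(1 − rB₀/P)/ln(1+r) = −ln(0.93546)/ln(1.0105) ≈ 6.388, so the balance reaches zero during payment 7.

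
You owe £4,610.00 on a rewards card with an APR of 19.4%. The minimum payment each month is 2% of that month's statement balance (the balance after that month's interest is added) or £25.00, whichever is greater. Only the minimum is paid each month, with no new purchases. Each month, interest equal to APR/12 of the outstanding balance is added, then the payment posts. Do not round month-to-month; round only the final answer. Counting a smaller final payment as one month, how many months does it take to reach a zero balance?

Monthly rate r = 19.4%/12 = 1.61667% = 0.0161667.
While 2% of the post-interest balance exceeds £25.00, each month B ← (B·(1+r))·(1 − 0.02), i.e. B shrinks by the factor (1+r)·0.98 = 0.99584.
This holds for months 1–318. Entering month 319 the balance is £1,225.87; 2% of the post-interest balance is now below £25.00, so the flat £25.00 minimum applies from here.
From month 319 a fixed £25.00 at rate r clears £1,225.87 in 99 more payments. Total: 318 + 99 = 417 months.

417 months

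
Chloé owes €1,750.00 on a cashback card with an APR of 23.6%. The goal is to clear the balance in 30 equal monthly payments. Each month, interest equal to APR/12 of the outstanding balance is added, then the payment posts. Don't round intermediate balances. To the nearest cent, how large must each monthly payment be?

Monthly rate r = 23.6%/12 = 1.96667% = 0.0196667.
Level-payment amortization: P = B₀·r / (1 − (1+r)^(−n)) = 1750.00·0.0196667 / (1 − 1.01967^(−30)).
Denominator 1 − (1+r)^(−30) = 0.442489139.
P = 34.4167 / 0.442489139 ≈ 77.78.

€77.78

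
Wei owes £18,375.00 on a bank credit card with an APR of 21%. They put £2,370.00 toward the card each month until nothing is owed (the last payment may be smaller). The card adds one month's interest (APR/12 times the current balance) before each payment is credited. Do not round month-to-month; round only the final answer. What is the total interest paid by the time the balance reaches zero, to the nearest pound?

£1,549

Monthly rate r = 21%/12 = 1.75% = 0.0175.
Payoff takes n = ⌈−ln(1 − rB₀/P)/ln(1+r)⌉ = ⌈8.405⌉ = 9 payments; the last is £964.44.
Total paid = 8·£2,370.00 + £964.44 = £19,924.44.
Total interest = total paid − principal = £19,924.44 − £18,375.00 = £1,549.44.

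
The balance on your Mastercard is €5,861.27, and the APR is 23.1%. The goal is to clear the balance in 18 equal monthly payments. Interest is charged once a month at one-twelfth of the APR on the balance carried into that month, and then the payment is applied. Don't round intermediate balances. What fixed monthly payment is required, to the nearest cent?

Monthly rate r = 23.1%/12 = 1.925% = 0.01925.
Level-payment amortization: P = B₀·r / (1 − (1+r)^(−n)) = 5861.27·0.01925 / (1 − 1.01925^(−18)).
Denominator 1 − (1+r)^(−18) = 0.29050876.
P = 112.829 / 0.29050876 ≈ 388.39.

€388.39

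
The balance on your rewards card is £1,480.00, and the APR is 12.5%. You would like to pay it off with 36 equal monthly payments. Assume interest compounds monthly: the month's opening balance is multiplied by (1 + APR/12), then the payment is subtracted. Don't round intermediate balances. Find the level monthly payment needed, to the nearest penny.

£49.51

Monthly rate r = 12.5%/12 = 1.04167% = 0.0104167.
Level-payment amortization: P = B₀·r / (1 − (1+r)^(−n)) = 1480.00·0.0104167 / (1 − 1.01042^(−36)).
Denominator 1 − (1+r)^(−36) = 0.311376315.
P = 15.4167 / 0.311376315 ≈ 49.51.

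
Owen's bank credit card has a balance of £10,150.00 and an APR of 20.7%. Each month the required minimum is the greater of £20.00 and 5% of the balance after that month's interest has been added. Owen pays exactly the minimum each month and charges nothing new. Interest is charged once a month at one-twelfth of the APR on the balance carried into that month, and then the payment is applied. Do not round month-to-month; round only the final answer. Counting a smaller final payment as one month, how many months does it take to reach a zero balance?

120 months

Monthly rate r = 20.7%/12 = 1.725% = 0.01725.
While 5% of the post-interest balance exceeds £20.00, each month B ← (B·(1+r))·(1 − 0.05), i.e. B shrinks by the factor (1+r)·0.95 = 0.96639.
This holds for months 1–96. Entering month 97 the balance is £381.06; 5% of the post-interest balance is now below £20.00, so the flat £20.00 minimum applies from here.
From month 97 a fixed £20.00 at rate r clears £381.06 in 24 more payments. Total: 96 + 24 = 120 months.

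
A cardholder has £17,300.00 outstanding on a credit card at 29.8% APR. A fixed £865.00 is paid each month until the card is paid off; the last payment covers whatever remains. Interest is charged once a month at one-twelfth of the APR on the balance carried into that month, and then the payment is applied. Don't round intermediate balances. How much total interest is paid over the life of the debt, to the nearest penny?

Monthly rate r = 29.8%/12 = 2.48333% = 0.0248333.
Payoff takes n = ⌈−ln(1 − rB₀/P)/ln(1+r)⌉ = ⌈27.986⌉ = 28 payments; the last is £853.25.
Total paid = 27·£865.00 + £853.25 = £24,208.25.
Total interest = total paid − principal = £24,208.25 − £17,300.00 = £6,908.25.

£6,908.25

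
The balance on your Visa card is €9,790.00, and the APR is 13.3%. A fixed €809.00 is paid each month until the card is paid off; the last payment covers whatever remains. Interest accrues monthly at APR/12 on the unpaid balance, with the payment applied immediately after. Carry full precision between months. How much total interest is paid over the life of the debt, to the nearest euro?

€780

Monthly rate r = 13.3%/12 = 1.10833% = 0.0110833.
Payoff takes n = ⌈−ln(1 − rB₀/P)/ln(1+r)⌉ = ⌈13.066⌉ = 14 payments; the last is €53.28.
Total paid = 13·€809.00 + €53.28 = €10,570.28.
Total interest = total paid − principal = €10,570.28 − €9,790.00 = €780.28.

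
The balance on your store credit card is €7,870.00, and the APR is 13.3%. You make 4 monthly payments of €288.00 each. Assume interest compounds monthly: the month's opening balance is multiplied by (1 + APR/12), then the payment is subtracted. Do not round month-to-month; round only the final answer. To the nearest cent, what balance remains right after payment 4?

€7,053.45

Monthly rate r = 13.3%/12 = 1.10833% = 0.0110833.
Each month: B ← B·(1+r) − €288.00.
Month 1: interest €87.23; balance after payment €7,669.23.
Month 2: interest €85.00; balance after payment €7,466.23.
Month 3: interest €82.75; balance after payment €7,260.98.
Month 4: interest €80.48; balance after payment €7,053.45.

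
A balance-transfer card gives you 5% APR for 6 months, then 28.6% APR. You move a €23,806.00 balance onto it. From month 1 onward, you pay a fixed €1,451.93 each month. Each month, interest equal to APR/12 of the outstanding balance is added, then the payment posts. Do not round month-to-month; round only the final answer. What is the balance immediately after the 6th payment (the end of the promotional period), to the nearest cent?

Promo months 1–6 at r₀ = 5%/12 = 0.00416667; months 7+ at r₁ = 28.6%/12 = 0.0238333.
After month 6: iterate B ← B·(1+r₀) − €1,451.93 for 6 months → €15,604.55.

€15,604.55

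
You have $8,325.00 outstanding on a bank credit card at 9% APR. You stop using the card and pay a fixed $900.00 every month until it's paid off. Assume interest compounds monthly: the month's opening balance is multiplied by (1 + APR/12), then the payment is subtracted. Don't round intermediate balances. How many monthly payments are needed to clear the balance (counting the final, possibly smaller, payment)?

10 payments

Monthly rate r = 9%/12 = 0.75% = 0.0075.
Recurrence: B ← B·(1+r) − $900.00.
Month 1: interest $62.44; balance after payment $7,487.44.
Month 2: interest $56.16; balance after payment $6,643.59.
Closed form: n = −ln(1 − rB₀/P)/ln(1+r) = −ln(0.93063)/ln(1.0075) ≈ 9.622, so the balance reaches zero during payment 10.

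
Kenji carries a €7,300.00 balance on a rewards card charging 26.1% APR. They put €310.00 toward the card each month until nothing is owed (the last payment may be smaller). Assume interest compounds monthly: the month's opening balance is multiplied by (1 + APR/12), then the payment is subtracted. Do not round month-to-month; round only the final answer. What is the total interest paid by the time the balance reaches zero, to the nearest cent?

€3,042.39

Monthly rate r = 26.1%/12 = 2.175% = 0.02175.
Payoff takes n = ⌈−ln(1 − rB₀/P)/ln(1+r)⌉ = ⌈33.360⌉ = 34 payments; the last is €112.39.
Total paid = 33·€310.00 + €112.39 = €10,342.39.
Total interest = total paid − principal = €10,342.39 − €7,300.00 = €3,042.39.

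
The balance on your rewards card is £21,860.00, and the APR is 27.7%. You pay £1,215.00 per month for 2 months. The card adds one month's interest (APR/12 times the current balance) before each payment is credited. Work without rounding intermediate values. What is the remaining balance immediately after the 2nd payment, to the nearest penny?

£20,422.80

Monthly rate r = 27.7%/12 = 2.30833% = 0.0230833.
Each month: B ← B·(1+r) − £1,215.00.
Month 1: interest £504.60; balance after payment £21,149.60.
Month 2: interest £488.20; balance after payment £20,422.80.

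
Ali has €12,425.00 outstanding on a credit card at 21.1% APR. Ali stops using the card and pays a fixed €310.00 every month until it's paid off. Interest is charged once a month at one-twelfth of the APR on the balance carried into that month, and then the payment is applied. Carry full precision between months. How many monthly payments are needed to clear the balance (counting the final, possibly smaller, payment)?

Monthly rate r = 21.1%/12 = 1.75833% = 0.0175833.
Recurrence: B ← B·(1+r) − €310.00.
Month 1: interest €218.47; balance after payment €12,333.47.
Month 2: interest €216.86; balance after payment €12,240.34.
Closed form: n = −ln(1 − rB₀/P)/ln(1+r) = −ln(0.29525)/ln(1.01758) ≈ 69.989, so the balance reaches zero during payment 70.

70 payments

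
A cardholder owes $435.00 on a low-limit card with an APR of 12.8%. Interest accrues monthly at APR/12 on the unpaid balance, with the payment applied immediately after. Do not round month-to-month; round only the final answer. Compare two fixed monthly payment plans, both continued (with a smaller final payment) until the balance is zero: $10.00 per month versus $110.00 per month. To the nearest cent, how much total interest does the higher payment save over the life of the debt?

$140.93

Monthly rate r = 12.8%/12 = 1.06667% = 0.0106667.
At $10.00/mo: n = ⌈−ln(1 − rB₀/P)/ln(1+r)⌉ = 59 payments (last $7.77); total interest = total paid − $435.00 = $152.77.
At $110.00/mo: 5 payments (last $6.84); total interest $11.84.
Interest saved = $152.77 − $11.84 = $140.93.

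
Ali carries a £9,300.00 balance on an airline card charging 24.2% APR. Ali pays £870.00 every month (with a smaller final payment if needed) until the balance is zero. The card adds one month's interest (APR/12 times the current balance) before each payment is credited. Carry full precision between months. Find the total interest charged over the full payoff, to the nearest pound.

£1,281

Monthly rate r = 24.2%/12 = 2.01667% = 0.0201667.
Payoff takes n = ⌈−ln(1 − rB₀/P)/ln(1+r)⌉ = ⌈12.161⌉ = 13 payments; the last is £141.13.
Total paid = 12·£870.00 + £141.13 = £10,581.13.
Total interest = total paid − principal = £10,581.13 − £9,300.00 = £1,281.13.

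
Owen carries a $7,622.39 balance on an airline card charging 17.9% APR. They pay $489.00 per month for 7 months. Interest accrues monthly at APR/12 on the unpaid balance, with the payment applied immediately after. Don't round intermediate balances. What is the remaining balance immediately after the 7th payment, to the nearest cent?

Monthly rate r = 17.9%/12 = 1.49167% = 0.0149167.
Each month: B ← B·(1+r) − $489.00.
Month 1: interest $113.70; balance after payment $7,247.09.
Month 2: interest $108.10; balance after payment $6,866.19.
Month 3: interest $102.42; balance after payment $6,479.61.
Month 4: interest $96.65; balance after payment $6,087.27.
Month 5: interest $90.80; balance after payment $5,689.07.
Month 6: interest $84.86; balance after payment $5,284.93.
Month 7: interest $78.83; balance after payment $4,874.77.

$4,874.77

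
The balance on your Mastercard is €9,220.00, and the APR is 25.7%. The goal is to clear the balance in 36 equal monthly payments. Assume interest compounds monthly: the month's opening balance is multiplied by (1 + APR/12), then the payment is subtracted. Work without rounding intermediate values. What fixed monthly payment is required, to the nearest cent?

€370.01

Monthly rate r = 25.7%/12 = 2.14167% = 0.0214167.
Level-payment amortization: P = B₀·r / (1 − (1+r)^(−n)) = 9220.00·0.0214167 / (1 − 1.02142^(−36)).
Denominator 1 − (1+r)^(−36) = 0.533669138.
P = 197.462 / 0.533669138 ≈ 370.01.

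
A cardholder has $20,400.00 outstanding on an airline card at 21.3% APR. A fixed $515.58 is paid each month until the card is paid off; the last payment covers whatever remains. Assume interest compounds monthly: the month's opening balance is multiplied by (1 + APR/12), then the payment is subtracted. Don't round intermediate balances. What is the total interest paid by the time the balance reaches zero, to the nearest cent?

Monthly rate r = 21.3%/12 = 1.775% = 0.01775.
Payoff takes n = ⌈−ln(1 − rB₀/P)/ln(1+r)⌉ = ⌈68.870⌉ = 69 payments; the last is $449.13.
Total paid = 68·$515.58 + $449.13 = $35,508.57.
Total interest = total paid − principal = $35,508.57 − $20,400.00 = $15,108.57.

$15,108.57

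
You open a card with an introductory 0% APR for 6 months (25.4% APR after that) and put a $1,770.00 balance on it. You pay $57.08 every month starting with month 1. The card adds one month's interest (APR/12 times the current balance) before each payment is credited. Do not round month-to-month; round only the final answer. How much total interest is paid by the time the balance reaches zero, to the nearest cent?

Promo months 1–6 at r₀ = 0%/12 = 0; months 7+ at r₁ = 25.4%/12 = 0.0211667.
After month 6 (no interest yet): B = $1,770.00 − 6·$57.08 = $1,427.52.
Then at r₁ with $57.08/mo: n₂ = −ln(1 − r₁·B/P)/ln(1+r₁) ≈ 35.98 → 36 more payments.
Total paid = 41·$57.08 + $56.04 = $2,396.32; interest = $2,396.32 − $1,770.00 = $626.32.

$626.32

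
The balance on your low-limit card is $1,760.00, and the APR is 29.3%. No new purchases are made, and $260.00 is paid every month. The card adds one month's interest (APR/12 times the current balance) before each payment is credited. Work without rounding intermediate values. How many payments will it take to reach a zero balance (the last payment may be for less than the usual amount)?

8 months

Monthly rate r = 29.3%/12 = 2.44167% = 0.0244167.
Recurrence: B ← B·(1+r) − $260.00.
Month 1: interest $42.97; balance after payment $1,542.97.
Month 2: interest $37.67; balance after payment $1,320.65.
Closed form: n = −ln(1 − rB₀/P)/ln(1+r) = −ln(0.83472)/ln(1.02442) ≈ 7.489, so the balance reaches zero during payment 8.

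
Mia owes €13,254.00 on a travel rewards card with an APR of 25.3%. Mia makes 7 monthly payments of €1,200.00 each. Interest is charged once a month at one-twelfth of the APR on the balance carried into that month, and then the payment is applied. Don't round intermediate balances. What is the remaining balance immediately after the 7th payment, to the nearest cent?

€6,387.86

Monthly rate r = 25.3%/12 = 2.10833% = 0.0210833.
Each month: B ← B·(1+r) − €1,200.00.
Month 1: interest €279.44; balance after payment €12,333.44.
Month 2: interest €260.03; balance after payment €11,393.47.
Month 3: interest €240.21; balance after payment €10,433.68.
Month 4: interest €219.98; balance after payment €9,453.66.
Month 5: interest €199.31; balance after payment €8,452.97.
Month 6: interest €178.22; balance after payment €7,431.19.
Month 7: interest €156.67; balance after payment €6,387.86.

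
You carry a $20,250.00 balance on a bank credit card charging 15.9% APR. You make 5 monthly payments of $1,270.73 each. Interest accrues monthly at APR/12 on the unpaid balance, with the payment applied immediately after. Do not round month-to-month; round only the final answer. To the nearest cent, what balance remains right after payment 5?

Monthly rate r = 15.9%/12 = 1.325% = 0.01325.
Each month: B ← B·(1+r) − $1,270.73.
Month 1: interest $268.31; balance after payment $19,247.58.
Month 2: interest $255.03; balance after payment $18,231.88.
Month 3: interest $241.57; balance after payment $17,202.73.
Month 4: interest $227.94; balance after payment $16,159.93.
Month 5: interest $214.12; balance after payment $15,103.32.

$15,103.32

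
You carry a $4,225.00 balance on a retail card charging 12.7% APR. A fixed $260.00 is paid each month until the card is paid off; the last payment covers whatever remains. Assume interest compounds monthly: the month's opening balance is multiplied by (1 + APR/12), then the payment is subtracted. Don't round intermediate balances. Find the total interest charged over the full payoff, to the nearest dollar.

$436

Monthly rate r = 12.7%/12 = 1.05833% = 0.0105833.
Payoff takes n = ⌈−ln(1 − rB₀/P)/ln(1+r)⌉ = ⌈17.926⌉ = 18 payments; the last is $240.78.
Total paid = 17·$260.00 + $240.78 = $4,660.78.
Total interest = total paid − principal = $4,660.78 − $4,225.00 = $435.78.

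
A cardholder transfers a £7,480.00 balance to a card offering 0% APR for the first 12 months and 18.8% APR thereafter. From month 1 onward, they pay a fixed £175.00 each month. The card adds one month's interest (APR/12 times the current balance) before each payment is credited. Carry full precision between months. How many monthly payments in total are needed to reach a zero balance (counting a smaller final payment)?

55 payments

Promo months 1–12 at r₀ = 0%/12 = 0; months 13+ at r₁ = 18.8%/12 = 0.0156667.
After month 12 (no interest yet): B = £7,480.00 − 12·£175.00 = £5,380.00.
Then at r₁ with £175.00/mo: n₂ = −ln(1 − r₁·B/P)/ln(1+r₁) ≈ 42.27 → 43 more payments.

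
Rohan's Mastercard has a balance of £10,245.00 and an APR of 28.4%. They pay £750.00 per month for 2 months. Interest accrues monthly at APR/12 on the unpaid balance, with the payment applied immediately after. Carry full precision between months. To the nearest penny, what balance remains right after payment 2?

Monthly rate r = 28.4%/12 = 2.36667% = 0.0236667.
Each month: B ← B·(1+r) − £750.00.
Month 1: interest £242.47; balance after payment £9,737.47.
Month 2: interest £230.45; balance after payment £9,217.92.

£9,217.92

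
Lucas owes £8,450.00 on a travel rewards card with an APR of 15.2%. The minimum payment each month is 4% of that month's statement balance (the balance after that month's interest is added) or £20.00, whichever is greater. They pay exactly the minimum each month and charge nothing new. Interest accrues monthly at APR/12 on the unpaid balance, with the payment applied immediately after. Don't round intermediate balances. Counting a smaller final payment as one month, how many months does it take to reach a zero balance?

131 months

Monthly rate r = 15.2%/12 = 1.26667% = 0.0126667.
While 4% of the post-interest balance exceeds £20.00, each month B ← (B·(1+r))·(1 − 0.04), i.e. B shrinks by the factor (1+r)·0.96 = 0.97216.
This holds for months 1–101. Entering month 102 the balance is £487.94; 4% of the post-interest balance is now below £20.00, so the flat £20.00 minimum applies from here.
From month 102 a fixed £20.00 at rate r clears £487.94 in 30 more payments. Total: 101 + 30 = 131 months.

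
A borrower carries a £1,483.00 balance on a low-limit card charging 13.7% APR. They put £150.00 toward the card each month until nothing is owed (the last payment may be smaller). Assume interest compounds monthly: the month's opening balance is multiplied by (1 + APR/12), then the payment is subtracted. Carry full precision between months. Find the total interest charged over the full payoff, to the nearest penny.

Monthly rate r = 13.7%/12 = 1.14167% = 0.0114167.
Payoff takes n = ⌈−ln(1 − rB₀/P)/ln(1+r)⌉ = ⌈10.550⌉ = 11 payments; the last is £82.76.
Total paid = 10·£150.00 + £82.76 = £1,582.76.
Total interest = total paid − principal = £1,582.76 − £1,483.00 = £99.76.

£99.76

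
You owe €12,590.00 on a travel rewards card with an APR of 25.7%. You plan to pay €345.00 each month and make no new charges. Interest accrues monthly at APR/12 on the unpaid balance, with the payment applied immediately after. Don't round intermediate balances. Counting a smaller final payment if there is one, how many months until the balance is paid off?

Monthly rate r = 25.7%/12 = 2.14167% = 0.0214167.
Recurrence: B ← B·(1+r) − €345.00.
Month 1: interest €269.64; balance after payment €12,514.64.
Month 2: interest €268.02; balance after payment €12,437.66.
Closed form: n = −ln(1 − rB₀/P)/ln(1+r) = −ln(0.21845)/ln(1.02142) ≈ 71.787, so the balance reaches zero during payment 72.

72 months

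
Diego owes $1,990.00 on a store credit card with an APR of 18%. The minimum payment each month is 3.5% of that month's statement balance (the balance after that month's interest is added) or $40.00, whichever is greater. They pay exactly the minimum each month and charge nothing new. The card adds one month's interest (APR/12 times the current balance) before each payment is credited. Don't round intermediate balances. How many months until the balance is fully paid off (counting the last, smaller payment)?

65 months

Monthly rate r = 18%/12 = 1.5% = 0.015.
While 3.5% of the post-interest balance exceeds $40.00, each month B ← (B·(1+r))·(1 − 0.035), i.e. B shrinks by the factor (1+r)·0.965 = 0.97947.
This holds for months 1–28. Entering month 29 the balance is $1,113.44; 3.5% of the post-interest balance is now below $40.00, so the flat $40.00 minimum applies from here.
From month 29 a fixed $40.00 at rate r clears $1,113.44 in 37 more payments. Total: 28 + 37 = 65 months.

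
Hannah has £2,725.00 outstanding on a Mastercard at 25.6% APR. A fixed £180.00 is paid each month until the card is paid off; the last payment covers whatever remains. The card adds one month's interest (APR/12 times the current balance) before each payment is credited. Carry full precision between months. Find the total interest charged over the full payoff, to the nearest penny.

Monthly rate r = 25.6%/12 = 2.13333% = 0.0213333.
Payoff takes n = ⌈−ln(1 − rB₀/P)/ln(1+r)⌉ = ⌈18.477⌉ = 19 payments; the last is £86.33.
Total paid = 18·£180.00 + £86.33 = £3,326.33.
Total interest = total paid − principal = £3,326.33 − £2,725.00 = £601.33.

£601.33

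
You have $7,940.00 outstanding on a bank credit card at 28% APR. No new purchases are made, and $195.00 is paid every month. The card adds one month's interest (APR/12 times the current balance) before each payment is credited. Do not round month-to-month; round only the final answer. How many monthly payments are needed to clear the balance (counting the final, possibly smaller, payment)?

Monthly rate r = 28%/12 = 2.33333% = 0.0233333.
Recurrence: B ← B·(1+r) − $195.00.
Month 1: interest $185.27; balance after payment $7,930.27.
Month 2: interest $185.04; balance after payment $7,920.31.
Closed form: n = −ln(1 − rB₀/P)/ln(1+r) = −ln(0.049915)/ln(1.02333) ≈ 129.955, so the balance reaches zero during payment 130.

130 months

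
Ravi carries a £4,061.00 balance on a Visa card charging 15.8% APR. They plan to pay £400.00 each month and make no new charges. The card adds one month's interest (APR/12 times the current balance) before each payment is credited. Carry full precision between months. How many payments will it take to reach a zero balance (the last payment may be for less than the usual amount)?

Monthly rate r = 15.8%/12 = 1.31667% = 0.0131667.
Recurrence: B ← B·(1+r) − £400.00.
Month 1: interest £53.47; balance after payment £3,714.47.
Month 2: interest £48.91; balance after payment £3,363.38.
Closed form: n = −ln(1 − rB₀/P)/ln(1+r) = −ln(0.86633)/ln(1.01317) ≈ 10.970, so the balance reaches zero during payment 11.

11 payments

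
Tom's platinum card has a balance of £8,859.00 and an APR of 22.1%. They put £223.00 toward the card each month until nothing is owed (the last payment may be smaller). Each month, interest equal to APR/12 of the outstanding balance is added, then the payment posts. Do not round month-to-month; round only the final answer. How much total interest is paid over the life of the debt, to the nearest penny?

£7,214.83

Monthly rate r = 22.1%/12 = 1.84167% = 0.0184167.
Payoff takes n = ⌈−ln(1 − rB₀/P)/ln(1+r)⌉ = ⌈72.079⌉ = 73 payments; the last is £17.83.
Total paid = 72·£223.00 + £17.83 = £16,073.83.
Total interest = total paid − principal = £16,073.83 − £8,859.00 = £7,214.83.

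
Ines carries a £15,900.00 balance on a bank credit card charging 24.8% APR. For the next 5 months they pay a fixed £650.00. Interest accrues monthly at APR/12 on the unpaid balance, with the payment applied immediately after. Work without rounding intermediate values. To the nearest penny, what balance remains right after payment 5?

Monthly rate r = 24.8%/12 = 2.06667% = 0.0206667.
Each month: B ← B·(1+r) − £650.00.
Month 1: interest £328.60; balance after payment £15,578.60.
Month 2: interest £321.96; balance after payment £15,250.56.
Month 3: interest £315.18; balance after payment £14,915.74.
Month 4: interest £308.26; balance after payment £14,573.99.
Month 5: interest £301.20; balance after payment £14,225.19.

£14,225.19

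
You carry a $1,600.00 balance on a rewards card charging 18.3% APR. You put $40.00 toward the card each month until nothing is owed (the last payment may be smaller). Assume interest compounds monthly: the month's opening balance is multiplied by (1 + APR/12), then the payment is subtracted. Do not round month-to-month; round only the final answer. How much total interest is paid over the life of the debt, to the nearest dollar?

Monthly rate r = 18.3%/12 = 1.525% = 0.01525.
Payoff takes n = ⌈−ln(1 − rB₀/P)/ln(1+r)⌉ = ⌈62.214⌉ = 63 payments; the last is $8.63.
Total paid = 62·$40.00 + $8.63 = $2,488.63.
Total interest = total paid − principal = $2,488.63 − $1,600.00 = $888.63.

$889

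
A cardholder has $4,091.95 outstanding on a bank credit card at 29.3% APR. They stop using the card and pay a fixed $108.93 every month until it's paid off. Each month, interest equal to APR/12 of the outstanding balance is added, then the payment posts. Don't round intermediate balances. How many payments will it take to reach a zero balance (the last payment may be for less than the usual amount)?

Monthly rate r = 29.3%/12 = 2.44167% = 0.0244167.
Recurrence: B ← B·(1+r) − $108.93.
Month 1: interest $99.91; balance after payment $4,082.93.
Month 2: interest $99.69; balance after payment $4,073.69.
Closed form: n = −ln(1 − rB₀/P)/ln(1+r) = −ln(0.082789)/ln(1.02442) ≈ 103.280, so the balance reaches zero during payment 104.

104 payments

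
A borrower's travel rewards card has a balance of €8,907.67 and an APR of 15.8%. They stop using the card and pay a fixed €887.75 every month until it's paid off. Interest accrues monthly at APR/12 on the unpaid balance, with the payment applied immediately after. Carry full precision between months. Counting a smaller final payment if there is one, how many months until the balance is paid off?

11 payments

Monthly rate r = 15.8%/12 = 1.31667% = 0.0131667.
Recurrence: B ← B·(1+r) − €887.75.
Month 1: interest €117.28; balance after payment €8,137.20.
Month 2: interest €107.14; balance after payment €7,356.59.
Closed form: n = −ln(1 − rB₀/P)/ln(1+r) = −ln(0.86789)/ln(1.01317) ≈ 10.832, so the balance reaches zero during payment 11.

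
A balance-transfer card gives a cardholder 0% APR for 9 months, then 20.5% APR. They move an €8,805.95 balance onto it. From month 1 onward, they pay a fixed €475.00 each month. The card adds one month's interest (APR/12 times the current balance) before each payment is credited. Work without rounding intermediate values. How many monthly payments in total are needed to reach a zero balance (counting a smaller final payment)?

Promo months 1–9 at r₀ = 0%/12 = 0; months 10+ at r₁ = 20.5%/12 = 0.0170833.
After month 9 (no interest yet): B = €8,805.95 − 9·€475.00 = €4,530.95.
Then at r₁ with €475.00/mo: n₂ = −ln(1 − r₁·B/P)/ln(1+r₁) ≈ 10.50 → 11 more payments.

20 payments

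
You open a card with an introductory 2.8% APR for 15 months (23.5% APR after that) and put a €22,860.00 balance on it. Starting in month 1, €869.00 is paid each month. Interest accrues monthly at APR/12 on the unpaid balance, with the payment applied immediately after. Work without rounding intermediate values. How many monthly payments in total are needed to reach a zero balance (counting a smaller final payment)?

29 months

Promo months 1–15 at r₀ = 2.8%/12 = 0.00233333; months 16+ at r₁ = 23.5%/12 = 0.0195833.
After month 15: iterate B ← B·(1+r₀) − €869.00 for 15 months → €10,423.23.
Then at r₁ with €869.00/mo: n₂ = −ln(1 − r₁·B/P)/ln(1+r₁) ≈ 13.81 → 14 more payments.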